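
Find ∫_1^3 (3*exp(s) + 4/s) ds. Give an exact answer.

An antiderivative is F(s) = 3*exp(s) + 4*log(s).
Then F(3) - F(1) = (log(81) + 3*exp(3)) - (3*exp(1)) = -3*exp(1) + log(81) + 3*exp(3).

-3*exp(1) + log(81) + 3*exp(3)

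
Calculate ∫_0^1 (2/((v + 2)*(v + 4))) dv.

log(6/5)

Factor the denominator: v**2 + 6*v + 8 = (v + 4)(v + 2).
Partial fractions: 2/((v + 2)*(v + 4)) = -1/(v + 4) + 1/(v + 2).
An antiderivative is F(v) = log(v + 2) - log(v + 4).
Then F(1) - F(0) = (log(3/5)) - (-log(2)) = log(6/5).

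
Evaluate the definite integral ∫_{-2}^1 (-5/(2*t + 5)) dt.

-5*log(7)/2

An antiderivative is F(t) = -5*log(2*t + 5)/2.
Then F(1) - F(-2) = (-5*log(7)/2) - (0) = -5*log(7)/2.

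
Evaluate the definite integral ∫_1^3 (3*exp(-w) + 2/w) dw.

-3*exp(-3) + 3*exp(-1) + 2*log(3)

An antiderivative is F(w) = 2*log(w) - 3*exp(-w).
Then F(3) - F(1) = (-3*exp(-3) + 2*log(3)) - (-3*exp(-1)) = -3*exp(-3) + 3*exp(-1) + 2*log(3).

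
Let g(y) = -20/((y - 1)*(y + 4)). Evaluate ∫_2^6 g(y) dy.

-log(81)

Factor the denominator: y**2 + 3*y - 4 = (y + 4)(y - 1).
Partial fractions: -20/((y - 1)*(y + 4)) = 4/(y + 4) - 4/(y - 1).
An antiderivative is F(y) = -4*log(y - 1) + 4*log(y + 4).
Then F(6) - F(2) = (log(16)) - (4*log(2) + 4*log(3)) = -log(81).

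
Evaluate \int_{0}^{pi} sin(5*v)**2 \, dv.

Use the identity sin^2(5*v) = (1 - cos(10*v))/2.
An antiderivative is F(v) = v/2 - sin(10*v)/20.
Then F(pi) - F(0) = (pi/2) - (0) = pi/2.

pi/2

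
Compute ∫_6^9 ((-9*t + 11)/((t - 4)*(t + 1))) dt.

-9*log(5) + log(2) + 4*log(7)

Factor the denominator: t**2 - 3*t - 4 = (t + 1)(t - 4).
Partial fractions: (-9*t + 11)/((t - 4)*(t + 1)) = -4/(t + 1) - 5/(t - 4).
An antiderivative is F(t) = -5*log(t - 4) - 4*log(t + 1).
Then F(9) - F(6) = (-9*log(5) - 4*log(2)) - (-4*log(7) - 5*log(2)) = -9*log(5) + log(2) + 4*log(7).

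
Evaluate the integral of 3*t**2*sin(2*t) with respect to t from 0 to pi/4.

Integrate by parts twice (u = t^2, dv = 3*sin(2*t) dt).
An antiderivative is F(t) = -3*t**2*cos(2*t)/2 + 3*t*sin(2*t)/2 + 3*cos(2*t)/4.
Then F(pi/4) - F(0) = (3*pi/8) - (3/4) = -3/4 + 3*pi/8.

-3/4 + 3*pi/8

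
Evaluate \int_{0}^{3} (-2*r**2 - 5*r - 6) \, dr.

-117/2

By the power rule, an antiderivative is F(r) = -2*r**3/3 - 5*r**2/2 - 6*r.
Then F(3) - F(0) = (-117/2) - (0) = -117/2.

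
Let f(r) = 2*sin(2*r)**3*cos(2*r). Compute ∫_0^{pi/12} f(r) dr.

Let u = sin(2*r), so du = 2*cos(2*r) dr. When r = 0, u = 0; when r = pi/12, u = 1/2.
The integral becomes ∫ u**3 du from 0 to 1/2, with antiderivative u**4/4.
Back in r: F(r) = sin(2*r)**4/4.
Then F(pi/12) - F(0) = (1/64) - (0) = 1/64.

1/64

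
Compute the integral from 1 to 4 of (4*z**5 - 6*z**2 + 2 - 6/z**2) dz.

5211/2

By the power rule, an antiderivative is F(z) = 2*z**6/3 - 2*z**3 + 2*z + 6/z.
Then F(4) - F(1) = (15673/6) - (20/3) = 5211/2.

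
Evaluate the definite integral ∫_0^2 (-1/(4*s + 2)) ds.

An antiderivative is F(s) = -log(4*s + 2)/4.
Then F(2) - F(0) = (-log(10)/4) - (-log(2)/4) = -log(10)/4 + log(2)/4.

-log(10)/4 + log(2)/4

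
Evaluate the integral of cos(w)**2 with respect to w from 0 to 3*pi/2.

Use the identity cos^2(w) = (1 + cos(2*w))/2.
An antiderivative is F(w) = w/2 + sin(2*w)/4.
Then F(3*pi/2) - F(0) = (3*pi/4) - (0) = 3*pi/4.

3*pi/4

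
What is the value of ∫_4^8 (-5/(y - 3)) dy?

An antiderivative is F(y) = -5*log(y - 3).
Then F(8) - F(4) = (-5*log(5)) - (0) = -5*log(5).

-5*log(5)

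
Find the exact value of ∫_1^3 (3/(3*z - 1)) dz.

log(4)

An antiderivative is F(z) = log(3*z - 1).
Then F(3) - F(1) = (log(8)) - (log(2)) = log(4).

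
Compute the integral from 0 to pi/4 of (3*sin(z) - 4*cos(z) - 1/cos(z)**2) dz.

An antiderivative is F(z) = -4*sin(z) - 3*cos(z) - tan(z).
Then F(pi/4) - F(0) = (-7*sqrt(2)/2 - 1) - (-3) = 2 - 7*sqrt(2)/2.

2 - 7*sqrt(2)/2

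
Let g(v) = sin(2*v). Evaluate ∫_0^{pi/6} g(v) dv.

1/4

An antiderivative is F(v) = -cos(2*v)/2.
Then F(pi/6) - F(0) = (-1/4) - (-1/2) = 1/4.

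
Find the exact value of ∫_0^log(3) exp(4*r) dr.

Let u = exp(r), so du = exp(r) dr. When r = 0, u = 1; when r = log(3), u = 3.
The integral becomes ∫ u**3 du from 1 to 3, with antiderivative u**4/4.
Back in r: F(r) = exp(4*r)/4.
Then F(log(3)) - F(0) = (81/4) - (1/4) = 20.

20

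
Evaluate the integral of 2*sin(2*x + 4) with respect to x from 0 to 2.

cos(4) - cos(8)

Let u = 2*x + 4, so du = 2 dx. When x = 0, u = 4; when x = 2, u = 8.
The integral becomes ∫ sin(u) du from 4 to 8, with antiderivative -cos(u).
Back in x: F(x) = -cos(2*x + 4).
Then F(2) - F(0) = (-cos(8)) - (-cos(4)) = cos(4) - cos(8).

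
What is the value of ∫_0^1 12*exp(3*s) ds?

-4 + 4*exp(3)

Let u = 3*s, so du = 3 ds. When s = 0, u = 0; when s = 1, u = 3.
The integral becomes 4·∫ exp(u) du from 0 to 3, with antiderivative 4*exp(u).
Back in s: F(s) = 4*exp(3*s).
Then F(1) - F(0) = (4*exp(3)) - (4) = -4 + 4*exp(3).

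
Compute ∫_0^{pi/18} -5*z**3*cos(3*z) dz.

Integrate by parts 3 times (u = z^3, dv = -5*cos(3*z) dz).
An antiderivative is F(z) = -5*z**3*sin(3*z)/3 - 5*z**2*cos(3*z)/3 + 10*z*sin(3*z)/9 + 10*cos(3*z)/27.
Then F(pi/18) - F(0) = (-5*sqrt(3)*pi**2/1944 - 5*pi**3/34992 + 5*pi/162 + 5*sqrt(3)/27) - (10/27) = -10/27 - 5*sqrt(3)*pi**2/1944 - 5*pi**3/34992 + 5*pi/162 + 5*sqrt(3)/27.

-10/27 - 5*sqrt(3)*pi**2/1944 - 5*pi**3/34992 + 5*pi/162 + 5*sqrt(3)/27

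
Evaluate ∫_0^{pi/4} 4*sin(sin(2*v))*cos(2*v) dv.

Let u = sin(2*v), so du = 2*cos(2*v) dv. When v = 0, u = 0; when v = pi/4, u = 1.
The integral becomes 2·∫ sin(u) du from 0 to 1, with antiderivative -2*cos(u).
Back in v: F(v) = -2*cos(sin(2*v)).
Then F(pi/4) - F(0) = (-2*cos(1)) - (-2) = 2 - 2*cos(1).

2 - 2*cos(1)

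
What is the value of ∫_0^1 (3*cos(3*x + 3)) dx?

sin(6) - sin(3)

Let u = 3*x + 3, so du = 3 dx. When x = 0, u = 3; when x = 1, u = 6.
The integral becomes ∫ cos(u) du from 3 to 6, with antiderivative sin(u).
Back in x: F(x) = sin(3*x + 3).
Then F(1) - F(0) = (sin(6)) - (sin(3)) = sin(6) - sin(3).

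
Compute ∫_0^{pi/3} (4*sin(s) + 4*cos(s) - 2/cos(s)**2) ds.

2

An antiderivative is F(s) = 4*sin(s) - 4*cos(s) - 2*tan(s).
Then F(pi/3) - F(0) = (-2) - (-4) = 2.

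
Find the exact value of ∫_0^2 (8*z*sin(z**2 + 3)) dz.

Let u = z**2 + 3, so du = 2*z dz. When z = 0, u = 3; when z = 2, u = 7.
The integral becomes 4·∫ sin(u) du from 3 to 7, with antiderivative -4*cos(u).
Back in z: F(z) = -4*cos(z**2 + 3).
Then F(2) - F(0) = (-4*cos(7)) - (-4*cos(3)) = 4*cos(3) - 4*cos(7).

4*cos(3) - 4*cos(7)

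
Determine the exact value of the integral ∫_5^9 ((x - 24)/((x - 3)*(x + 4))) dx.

-11*log(3) + 4*log(13)

Factor the denominator: x**2 + x - 12 = (x + 4)(x - 3).
Partial fractions: (x - 24)/((x - 3)*(x + 4)) = 4/(x + 4) - 3/(x - 3).
An antiderivative is F(x) = -3*log(x - 3) + 4*log(x + 4).
Then F(9) - F(5) = (-3*log(3) - 3*log(2) + 4*log(13)) - (-3*log(2) + 8*log(3)) = -11*log(3) + 4*log(13).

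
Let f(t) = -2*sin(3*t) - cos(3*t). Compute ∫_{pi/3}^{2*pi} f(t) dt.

4/3

An antiderivative is F(t) = -sin(3*t)/3 + 2*cos(3*t)/3.
Then F(2*pi) - F(pi/3) = (2/3) - (-2/3) = 4/3.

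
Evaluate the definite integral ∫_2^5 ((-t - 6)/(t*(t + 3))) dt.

-3*log(5) + 5*log(2)

Factor the denominator: t**2 + 3*t = (t + 3)t.
Partial fractions: (-t - 6)/(t*(t + 3)) = 1/(t + 3) - 2/t.
An antiderivative is F(t) = -2*log(t) + log(t + 3).
Then F(5) - F(2) = (log(8/25)) - (log(5/4)) = -3*log(5) + 5*log(2).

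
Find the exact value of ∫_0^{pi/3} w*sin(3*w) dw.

pi/9

Integrate by parts once (u = w, dv = sin(3*w) dw).
An antiderivative is F(w) = -w*cos(3*w)/3 + sin(3*w)/9.
Then F(pi/3) - F(0) = (pi/9) - (0) = pi/9.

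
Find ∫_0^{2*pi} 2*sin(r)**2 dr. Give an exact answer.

2*pi

Use the identity sin^2(r) = (1 - cos(2*r))/2.
An antiderivative is F(r) = r - sin(2*r)/2.
Then F(2*pi) - F(0) = (2*pi) - (0) = 2*pi.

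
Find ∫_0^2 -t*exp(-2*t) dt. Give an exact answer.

(5 - exp(4))*exp(-4)/4

Integrate by parts once (u = t, dv = -exp(-2*t) dt).
An antiderivative is F(t) = (2*t + 1)*exp(-2*t)/4.
Then F(2) - F(0) = (5*exp(-4)/4) - (1/4) = (5 - exp(4))*exp(-4)/4.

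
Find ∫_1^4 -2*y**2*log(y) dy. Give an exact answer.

14 - 256*log(2)/3

Integrate by parts once (u = ln y, dv = -2*y**2 dy).
An antiderivative is F(y) = -2*y**3*(3*log(y) - 1)/9.
Then F(4) - F(1) = (128/9 - 256*log(2)/3) - (2/9) = 14 - 256*log(2)/3.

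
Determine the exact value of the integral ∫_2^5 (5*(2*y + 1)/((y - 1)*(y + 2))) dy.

Factor the denominator: y**2 + y - 2 = (y + 2)(y - 1).
Partial fractions: 5*(2*y + 1)/((y - 1)*(y + 2)) = 5/(y + 2) + 5/(y - 1).
An antiderivative is F(y) = 5*log(y - 1) + 5*log(y + 2).
Then F(5) - F(2) = (10*log(2) + 5*log(7)) - (10*log(2)) = 5*log(7).

5*log(7)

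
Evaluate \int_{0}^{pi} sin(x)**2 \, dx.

pi/2

Use the identity sin^2(x) = (1 - cos(2*x))/2.
An antiderivative is F(x) = x/2 - sin(2*x)/4.
Then F(pi) - F(0) = (pi/2) - (0) = pi/2.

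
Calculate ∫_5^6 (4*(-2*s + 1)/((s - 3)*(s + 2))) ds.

-8*log(2) - 4*log(3) + 4*log(7)

Factor the denominator: s**2 - s - 6 = (s + 2)(s - 3).
Partial fractions: 4*(-2*s + 1)/((s - 3)*(s + 2)) = -4/(s + 2) - 4/(s - 3).
An antiderivative is F(s) = -4*log(s - 3) - 4*log(s + 2).
Then F(6) - F(5) = (-12*log(2) - 4*log(3)) - (-4*log(7) - 4*log(2)) = -8*log(2) - 4*log(3) + 4*log(7).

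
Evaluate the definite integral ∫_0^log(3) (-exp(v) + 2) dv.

An antiderivative is F(v) = 2*v - exp(v).
Then F(log(3)) - F(0) = (-3 + log(9)) - (-1) = -2 + 2*log(3).

-2 + 2*log(3)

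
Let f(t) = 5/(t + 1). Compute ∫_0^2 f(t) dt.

An antiderivative is F(t) = 5*log(t + 1).
Then F(2) - F(0) = (5*log(3)) - (0) = 5*log(3).

5*log(3)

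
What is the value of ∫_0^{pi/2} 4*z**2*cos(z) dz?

Integrate by parts twice (u = z^2, dv = 4*cos(z) dz).
An antiderivative is F(z) = 4*z**2*sin(z) + 8*z*cos(z) - 8*sin(z).
Then F(pi/2) - F(0) = (-8 + pi**2) - (0) = -8 + pi**2.

-8 + pi**2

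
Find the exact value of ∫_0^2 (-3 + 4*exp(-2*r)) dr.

An antiderivative is F(r) = -3*r - 2*exp(-2*r).
Then F(2) - F(0) = (-6 - 2*exp(-4)) - (-2) = -4 - 2*exp(-4).

-4 - 2*exp(-4)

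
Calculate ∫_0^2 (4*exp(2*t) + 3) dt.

4 + 2*exp(4)

An antiderivative is F(t) = 2*exp(2*t) + 3*t.
Then F(2) - F(0) = (6 + 2*exp(4)) - (2) = 4 + 2*exp(4).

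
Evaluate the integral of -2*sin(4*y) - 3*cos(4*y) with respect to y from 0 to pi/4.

-1

An antiderivative is F(y) = -3*sin(4*y)/4 + cos(4*y)/2.
Then F(pi/4) - F(0) = (-1/2) - (1/2) = -1.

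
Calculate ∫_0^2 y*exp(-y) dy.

Integrate by parts once (u = y, dv = exp(-y) dy).
An antiderivative is F(y) = (-y - 1)*exp(-y).
Then F(2) - F(0) = (-3*exp(-2)) - (-1) = 1 - 3*exp(-2).

1 - 3*exp(-2)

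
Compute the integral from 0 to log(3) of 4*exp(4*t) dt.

Let u = exp(t), so du = exp(t) dt. When t = 0, u = 1; when t = log(3), u = 3.
The integral becomes 4·∫ u**3 du from 1 to 3, with antiderivative u**4.
Back in t: F(t) = exp(4*t).
Then F(log(3)) - F(0) = (81) - (1) = 80.

80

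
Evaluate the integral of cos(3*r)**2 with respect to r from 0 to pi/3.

pi/6

Use the identity cos^2(3*r) = (1 + cos(6*r))/2.
An antiderivative is F(r) = r/2 + sin(6*r)/12.
Then F(pi/3) - F(0) = (pi/6) - (0) = pi/6.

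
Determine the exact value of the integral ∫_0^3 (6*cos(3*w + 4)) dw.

Let u = 3*w + 4, so du = 3 dw. When w = 0, u = 4; when w = 3, u = 13.
The integral becomes 2·∫ cos(u) du from 4 to 13, with antiderivative 2*sin(u).
Back in w: F(w) = 2*sin(3*w + 4).
Then F(3) - F(0) = (2*sin(13)) - (2*sin(4)) = 2*sin(13) - 2*sin(4).

2*sin(13) - 2*sin(4)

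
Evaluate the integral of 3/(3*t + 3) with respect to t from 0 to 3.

An antiderivative is F(t) = log(3*t + 3).
Then F(3) - F(0) = (log(12)) - (log(3)) = log(4).

log(4)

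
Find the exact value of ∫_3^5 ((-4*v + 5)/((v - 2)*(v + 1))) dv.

Factor the denominator: v**2 - v - 2 = (v + 1)(v - 2).
Partial fractions: (-4*v + 5)/((v - 2)*(v + 1)) = -3/(v + 1) - 1/(v - 2).
An antiderivative is F(v) = -log(v - 2) - 3*log(v + 1).
Then F(5) - F(3) = (-4*log(3) - 3*log(2)) - (-log(64)) = log(8/81).

log(8/81)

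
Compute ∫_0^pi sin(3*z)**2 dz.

pi/2

Use the identity sin^2(3*z) = (1 - cos(6*z))/2.
An antiderivative is F(z) = z/2 - sin(6*z)/12.
Then F(pi) - F(0) = (pi/2) - (0) = pi/2.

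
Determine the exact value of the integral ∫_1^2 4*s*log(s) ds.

Integrate by parts once (u = ln s, dv = 4*s ds).
An antiderivative is F(s) = s**2*(2*log(s) - 1).
Then F(2) - F(1) = (-4 + 8*log(2)) - (-1) = -3 + 8*log(2).

-3 + 8*log(2)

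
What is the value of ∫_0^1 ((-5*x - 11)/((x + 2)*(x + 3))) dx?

Factor the denominator: x**2 + 5*x + 6 = (x + 3)(x + 2).
Partial fractions: (-5*x - 11)/((x + 2)*(x + 3)) = -4/(x + 3) - 1/(x + 2).
An antiderivative is F(x) = -log(x + 2) - 4*log(x + 3).
Then F(1) - F(0) = (-8*log(2) - log(3)) - (-4*log(3) - log(2)) = -7*log(2) + 3*log(3).

-7*log(2) + 3*log(3)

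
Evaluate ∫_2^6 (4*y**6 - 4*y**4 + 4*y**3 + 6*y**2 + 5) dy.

By the power rule, an antiderivative is F(y) = 4*y**7/7 - 4*y**5/5 + y**4 + 2*y**3 + 5*y.
Then F(6) - F(2) = (5442522/35) - (3134/35) = 5439388/35.

5439388/35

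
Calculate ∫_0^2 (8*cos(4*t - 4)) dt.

4*sin(4)

Let u = 4*t - 4, so du = 4 dt. When t = 0, u = -4; when t = 2, u = 4.
The integral becomes 2·∫ cos(u) du from -4 to 4, with antiderivative 2*sin(u).
Back in t: F(t) = 2*sin(4*t - 4).
Then F(2) - F(0) = (2*sin(4)) - (-2*sin(4)) = 4*sin(4).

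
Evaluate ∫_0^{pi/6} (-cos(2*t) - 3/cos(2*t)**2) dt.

-7*sqrt(3)/4

An antiderivative is F(t) = -sin(2*t)/2 - 3*tan(2*t)/2.
Then F(pi/6) - F(0) = (-7*sqrt(3)/4) - (0) = -7*sqrt(3)/4.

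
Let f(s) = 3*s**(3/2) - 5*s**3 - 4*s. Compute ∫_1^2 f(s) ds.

By the power rule, an antiderivative is F(s) = 6*s**(5/2)/5 - 5*s**4/4 - 2*s**2.
Then F(2) - F(1) = (-28 + 24*sqrt(2)/5) - (-41/20) = -519/20 + 24*sqrt(2)/5.

-519/20 + 24*sqrt(2)/5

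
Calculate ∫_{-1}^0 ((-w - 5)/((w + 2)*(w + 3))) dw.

Factor the denominator: w**2 + 5*w + 6 = (w + 3)(w + 2).
Partial fractions: (-w - 5)/((w + 2)*(w + 3)) = 2/(w + 3) - 3/(w + 2).
An antiderivative is F(w) = -3*log(w + 2) + 2*log(w + 3).
Then F(0) - F(-1) = (log(9/8)) - (log(4)) = log(9/32).

log(9/32)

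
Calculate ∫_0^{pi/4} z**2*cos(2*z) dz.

-1/4 + pi**2/32

Integrate by parts twice (u = z^2, dv = cos(2*z) dz).
An antiderivative is F(z) = z**2*sin(2*z)/2 + z*cos(2*z)/2 - sin(2*z)/4.
Then F(pi/4) - F(0) = (-1/4 + pi**2/32) - (0) = -1/4 + pi**2/32.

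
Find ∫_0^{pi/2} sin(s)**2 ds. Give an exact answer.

pi/4

Use the identity sin^2(s) = (1 - cos(2*s))/2.
An antiderivative is F(s) = s/2 - sin(2*s)/4.
Then F(pi/2) - F(0) = (pi/4) - (0) = pi/4.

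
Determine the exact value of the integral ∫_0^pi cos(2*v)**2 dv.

Use the identity cos^2(2*v) = (1 + cos(4*v))/2.
An antiderivative is F(v) = v/2 + sin(4*v)/8.
Then F(pi) - F(0) = (pi/2) - (0) = pi/2.

pi/2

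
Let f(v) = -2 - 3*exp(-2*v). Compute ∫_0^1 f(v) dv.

An antiderivative is F(v) = -2*v + 3*exp(-2*v)/2.
Then F(1) - F(0) = (-2 + 3*exp(-2)/2) - (3/2) = -7/2 + 3*exp(-2)/2.

-7/2 + 3*exp(-2)/2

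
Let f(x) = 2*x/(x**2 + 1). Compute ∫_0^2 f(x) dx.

log(5)

Let u = x**2 + 1, so du = 2*x dx. When x = 0, u = 1; when x = 2, u = 5.
The integral becomes ∫ 1/u du from 1 to 5, with antiderivative log(u).
Back in x: F(x) = log(x**2 + 1).
Then F(2) - F(0) = (log(5)) - (0) = log(5).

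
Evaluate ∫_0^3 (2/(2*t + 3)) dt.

Let u = 2*t + 3, so du = 2 dt. When t = 0, u = 3; when t = 3, u = 9.
The integral becomes ∫ 1/u du from 3 to 9, with antiderivative log(u).
Back in t: F(t) = log(2*t + 3).
Then F(3) - F(0) = (log(9)) - (log(3)) = log(3).

log(3)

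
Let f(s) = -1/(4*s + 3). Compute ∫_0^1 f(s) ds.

An antiderivative is F(s) = -log(4*s + 3)/4.
Then F(1) - F(0) = (-log(7)/4) - (-log(3)/4) = -log(7)/4 + log(3)/4.

-log(7)/4 + log(3)/4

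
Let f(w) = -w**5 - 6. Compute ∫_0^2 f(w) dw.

-68/3

By the power rule, an antiderivative is F(w) = -w**6/6 - 6*w.
Then F(2) - F(0) = (-68/3) - (0) = -68/3.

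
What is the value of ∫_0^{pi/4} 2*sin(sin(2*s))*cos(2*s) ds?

Let u = sin(2*s), so du = 2*cos(2*s) ds. When s = 0, u = 0; when s = pi/4, u = 1.
The integral becomes ∫ sin(u) du from 0 to 1, with antiderivative -cos(u).
Back in s: F(s) = -cos(sin(2*s)).
Then F(pi/4) - F(0) = (-cos(1)) - (-1) = 1 - cos(1).

1 - cos(1)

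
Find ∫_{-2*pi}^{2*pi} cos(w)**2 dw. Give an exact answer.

2*pi

Use the identity cos^2(w) = (1 + cos(2*w))/2.
An antiderivative is F(w) = w/2 + sin(2*w)/4.
Then F(2*pi) - F(-2*pi) = (pi) - (-pi) = 2*pi.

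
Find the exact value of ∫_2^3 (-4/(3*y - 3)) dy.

An antiderivative is F(y) = -4*log(3*y - 3)/3.
Then F(3) - F(2) = (-4*log(6)/3) - (-4*log(3)/3) = -4*log(2)/3.

-4*log(2)/3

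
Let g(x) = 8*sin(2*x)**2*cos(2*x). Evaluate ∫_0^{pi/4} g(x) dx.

Let u = sin(2*x), so du = 2*cos(2*x) dx. When x = 0, u = 0; when x = pi/4, u = 1.
The integral becomes 4·∫ u**2 du from 0 to 1, with antiderivative 4*u**3/3.
Back in x: F(x) = 4*sin(2*x)**3/3.
Then F(pi/4) - F(0) = (4/3) - (0) = 4/3.

4/3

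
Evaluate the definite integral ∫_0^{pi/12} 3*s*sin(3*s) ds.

Integrate by parts once (u = s, dv = 3*sin(3*s) ds).
An antiderivative is F(s) = -s*cos(3*s) + sin(3*s)/3.
Then F(pi/12) - F(0) = (sqrt(2)*(4 - pi)/24) - (0) = sqrt(2)*(4 - pi)/24.

sqrt(2)*(4 - pi)/24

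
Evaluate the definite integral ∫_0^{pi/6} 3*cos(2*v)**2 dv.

3*sqrt(3)/16 + pi/4

Use the identity cos^2(2*v) = (1 + cos(4*v))/2.
An antiderivative is F(v) = 3*v/2 + 3*sin(4*v)/8.
Then F(pi/6) - F(0) = (3*sqrt(3)/16 + pi/4) - (0) = 3*sqrt(3)/16 + pi/4.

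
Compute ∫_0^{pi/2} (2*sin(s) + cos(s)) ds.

An antiderivative is F(s) = sin(s) - 2*cos(s).
Then F(pi/2) - F(0) = (1) - (-2) = 3.

3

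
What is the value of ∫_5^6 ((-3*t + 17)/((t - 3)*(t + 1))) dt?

-5*log(7) + 3*log(2) + 7*log(3)

Factor the denominator: t**2 - 2*t - 3 = (t + 1)(t - 3).
Partial fractions: (-3*t + 17)/((t - 3)*(t + 1)) = -5/(t + 1) + 2/(t - 3).
An antiderivative is F(t) = 2*log(t - 3) - 5*log(t + 1).
Then F(6) - F(5) = (-5*log(7) + 2*log(3)) - (-5*log(3) - 3*log(2)) = -5*log(7) + 3*log(2) + 7*log(3).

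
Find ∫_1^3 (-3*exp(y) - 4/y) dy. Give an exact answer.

An antiderivative is F(y) = -3*exp(y) - 4*log(y).
Then F(3) - F(1) = (-3*exp(3) - log(81)) - (-3*exp(1)) = -3*exp(3) - log(81) + 3*exp(1).

-3*exp(3) - log(81) + 3*exp(1)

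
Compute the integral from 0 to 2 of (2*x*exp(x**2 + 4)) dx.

-exp(4) + exp(8)

Let u = x**2 + 4, so du = 2*x dx. When x = 0, u = 4; when x = 2, u = 8.
The integral becomes ∫ exp(u) du from 4 to 8, with antiderivative exp(u).
Back in x: F(x) = exp(x**2 + 4).
Then F(2) - F(0) = (exp(8)) - (exp(4)) = -exp(4) + exp(8).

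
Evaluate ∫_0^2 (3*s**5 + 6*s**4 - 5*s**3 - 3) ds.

222/5

By the power rule, an antiderivative is F(s) = s**6/2 + 6*s**5/5 - 5*s**4/4 - 3*s.
Then F(2) - F(0) = (222/5) - (0) = 222/5.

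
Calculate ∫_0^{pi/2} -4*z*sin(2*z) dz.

Integrate by parts once (u = z, dv = -4*sin(2*z) dz).
An antiderivative is F(z) = 2*z*cos(2*z) - sin(2*z).
Then F(pi/2) - F(0) = (-pi) - (0) = -pi.

-pi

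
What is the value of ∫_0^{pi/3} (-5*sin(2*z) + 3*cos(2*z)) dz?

An antiderivative is F(z) = 3*sin(2*z)/2 + 5*cos(2*z)/2.
Then F(pi/3) - F(0) = (-5/4 + 3*sqrt(3)/4) - (5/2) = -15/4 + 3*sqrt(3)/4.

-15/4 + 3*sqrt(3)/4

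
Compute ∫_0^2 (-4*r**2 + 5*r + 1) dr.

By the power rule, an antiderivative is F(r) = -4*r**3/3 + 5*r**2/2 + r.
Then F(2) - F(0) = (4/3) - (0) = 4/3.

4/3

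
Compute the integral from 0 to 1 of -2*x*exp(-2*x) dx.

(3 - exp(2))*exp(-2)/2

Integrate by parts once (u = x, dv = -2*exp(-2*x) dx).
An antiderivative is F(x) = (2*x + 1)*exp(-2*x)/2.
Then F(1) - F(0) = (3*exp(-2)/2) - (1/2) = (3 - exp(2))*exp(-2)/2.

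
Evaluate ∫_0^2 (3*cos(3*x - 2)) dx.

Let u = 3*x - 2, so du = 3 dx. When x = 0, u = -2; when x = 2, u = 4.
The integral becomes ∫ cos(u) du from -2 to 4, with antiderivative sin(u).
Back in x: F(x) = sin(3*x - 2).
Then F(2) - F(0) = (sin(4)) - (-sin(2)) = sin(4) + sin(2).

sin(4) + sin(2)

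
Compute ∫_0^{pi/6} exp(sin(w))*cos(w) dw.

-1 + exp(1/2)

Let u = sin(w), so du = cos(w) dw. When w = 0, u = 0; when w = pi/6, u = 1/2.
The integral becomes ∫ exp(u) du from 0 to 1/2, with antiderivative exp(u).
Back in w: F(w) = exp(sin(w)).
Then F(pi/6) - F(0) = (exp(1/2)) - (1) = -1 + exp(1/2).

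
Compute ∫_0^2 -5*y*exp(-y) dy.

Integrate by parts once (u = y, dv = -5*exp(-y) dy).
An antiderivative is F(y) = (5*y + 5)*exp(-y).
Then F(2) - F(0) = (15*exp(-2)) - (5) = -5 + 15*exp(-2).

-5 + 15*exp(-2)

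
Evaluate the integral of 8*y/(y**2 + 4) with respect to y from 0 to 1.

Let u = y**2 + 4, so du = 2*y dy. When y = 0, u = 4; when y = 1, u = 5.
The integral becomes 4·∫ 1/u du from 4 to 5, with antiderivative 4*log(u).
Back in y: F(y) = 4*log(y**2 + 4).
Then F(1) - F(0) = (4*log(5)) - (8*log(2)) = -8*log(2) + 4*log(5).

-8*log(2) + 4*log(5)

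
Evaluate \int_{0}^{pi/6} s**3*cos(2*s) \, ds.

-sqrt(3)*pi/16 + sqrt(3)*pi**3/864 + pi**2/96 + 3/16

Integrate by parts 3 times (u = s^3, dv = cos(2*s) ds).
An antiderivative is F(s) = s**3*sin(2*s)/2 + 3*s**2*cos(2*s)/4 - 3*s*sin(2*s)/4 - 3*cos(2*s)/8.
Then F(pi/6) - F(0) = (-sqrt(3)*pi/16 - 3/16 + sqrt(3)*pi**3/864 + pi**2/96) - (-3/8) = -sqrt(3)*pi/16 + sqrt(3)*pi**3/864 + pi**2/96 + 3/16.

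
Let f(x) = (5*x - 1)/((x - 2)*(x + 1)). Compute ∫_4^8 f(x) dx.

-2*log(5) + 7*log(3)

Factor the denominator: x**2 - x - 2 = (x + 1)(x - 2).
Partial fractions: (5*x - 1)/((x - 2)*(x + 1)) = 2/(x + 1) + 3/(x - 2).
An antiderivative is F(x) = 3*log(x - 2) + 2*log(x + 1).
Then F(8) - F(4) = (3*log(2) + 7*log(3)) - (3*log(2) + 2*log(5)) = -2*log(5) + 7*log(3).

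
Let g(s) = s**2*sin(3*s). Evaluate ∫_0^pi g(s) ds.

-4/27 + pi**2/3

Integrate by parts twice (u = s^2, dv = sin(3*s) ds).
An antiderivative is F(s) = -s**2*cos(3*s)/3 + 2*s*sin(3*s)/9 + 2*cos(3*s)/27.
Then F(pi) - F(0) = (-2/27 + pi**2/3) - (2/27) = -4/27 + pi**2/3.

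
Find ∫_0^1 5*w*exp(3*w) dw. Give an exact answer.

5/9 + 10*exp(3)/9

Integrate by parts once (u = w, dv = 5*exp(3*w) dw).
An antiderivative is F(w) = (15*w - 5)*exp(3*w)/9.
Then F(1) - F(0) = (10*exp(3)/9) - (-5/9) = 5/9 + 10*exp(3)/9.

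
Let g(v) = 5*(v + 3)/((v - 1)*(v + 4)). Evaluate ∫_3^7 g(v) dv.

-log(7) + log(11) + 4*log(3)

Factor the denominator: v**2 + 3*v - 4 = (v + 4)(v - 1).
Partial fractions: 5*(v + 3)/((v - 1)*(v + 4)) = 1/(v + 4) + 4/(v - 1).
An antiderivative is F(v) = 4*log(v - 1) + log(v + 4).
Then F(7) - F(3) = (log(11) + 4*log(2) + 4*log(3)) - (log(7) + 4*log(2)) = -log(7) + log(11) + 4*log(3).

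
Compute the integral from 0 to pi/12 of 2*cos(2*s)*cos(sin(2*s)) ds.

Let u = sin(2*s), so du = 2*cos(2*s) ds. When s = 0, u = 0; when s = pi/12, u = 1/2.
The integral becomes ∫ cos(u) du from 0 to 1/2, with antiderivative sin(u).
Back in s: F(s) = sin(sin(2*s)).
Then F(pi/12) - F(0) = (sin(1/2)) - (0) = sin(1/2).

sin(1/2)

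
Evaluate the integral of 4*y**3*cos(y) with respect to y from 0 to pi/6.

-12*sqrt(3) - 2*pi + pi**3/108 + sqrt(3)*pi**2/6 + 24

Integrate by parts 3 times (u = y^3, dv = 4*cos(y) dy).
An antiderivative is F(y) = 4*y**3*sin(y) + 12*y**2*cos(y) - 24*y*sin(y) - 24*cos(y).
Then F(pi/6) - F(0) = (-12*sqrt(3) - 2*pi + pi**3/108 + sqrt(3)*pi**2/6) - (-24) = -12*sqrt(3) - 2*pi + pi**3/108 + sqrt(3)*pi**2/6 + 24.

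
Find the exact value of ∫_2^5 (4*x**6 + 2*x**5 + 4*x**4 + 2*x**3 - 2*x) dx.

3676023/70

By the power rule, an antiderivative is F(x) = 4*x**7/7 + x**6/3 + 4*x**5/5 + x**4/2 - x**2.
Then F(5) - F(2) = (2210825/42) - (13028/105) = 3676023/70.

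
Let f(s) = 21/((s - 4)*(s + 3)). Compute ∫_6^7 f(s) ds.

-3*log(5) - 6*log(2) + 9*log(3)

Factor the denominator: s**2 - s - 12 = (s + 3)(s - 4).
Partial fractions: 21/((s - 4)*(s + 3)) = -3/(s + 3) + 3/(s - 4).
An antiderivative is F(s) = 3*log(s - 4) - 3*log(s + 3).
Then F(7) - F(6) = (-3*log(5) - 3*log(2) + 3*log(3)) - (-6*log(3) + 3*log(2)) = -3*log(5) - 6*log(2) + 9*log(3).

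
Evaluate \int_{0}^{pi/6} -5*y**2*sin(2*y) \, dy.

-5*sqrt(3)*pi/24 + 5*pi**2/144 + 5/8

Integrate by parts twice (u = y^2, dv = -5*sin(2*y) dy).
An antiderivative is F(y) = 5*y**2*cos(2*y)/2 - 5*y*sin(2*y)/2 - 5*cos(2*y)/4.
Then F(pi/6) - F(0) = (-5*sqrt(3)*pi/24 - 5/8 + 5*pi**2/144) - (-5/4) = -5*sqrt(3)*pi/24 + 5*pi**2/144 + 5/8.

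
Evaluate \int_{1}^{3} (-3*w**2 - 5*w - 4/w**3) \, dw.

-430/9

By the power rule, an antiderivative is F(w) = -w**3 - 5*w**2/2 + 2/w**2.
Then F(3) - F(1) = (-887/18) - (-3/2) = -430/9.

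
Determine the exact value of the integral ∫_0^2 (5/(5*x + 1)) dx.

log(11)

Let u = 5*x + 1, so du = 5 dx. When x = 0, u = 1; when x = 2, u = 11.
The integral becomes ∫ 1/u du from 1 to 11, with antiderivative log(u).
Back in x: F(x) = log(5*x + 1).
Then F(2) - F(0) = (log(11)) - (0) = log(11).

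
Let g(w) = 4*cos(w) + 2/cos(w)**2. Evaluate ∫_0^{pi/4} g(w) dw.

2 + 2*sqrt(2)

An antiderivative is F(w) = 4*sin(w) + 2*tan(w).
Then F(pi/4) - F(0) = (2 + 2*sqrt(2)) - (0) = 2 + 2*sqrt(2).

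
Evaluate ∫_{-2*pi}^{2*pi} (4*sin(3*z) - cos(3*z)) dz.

An antiderivative is F(z) = -sin(3*z)/3 - 4*cos(3*z)/3.
Then F(2*pi) - F(-2*pi) = (-4/3) - (-4/3) = 0.

0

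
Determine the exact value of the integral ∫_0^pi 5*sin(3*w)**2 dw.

Use the identity sin^2(3*w) = (1 - cos(6*w))/2.
An antiderivative is F(w) = 5*w/2 - 5*sin(6*w)/12.
Then F(pi) - F(0) = (5*pi/2) - (0) = 5*pi/2.

5*pi/2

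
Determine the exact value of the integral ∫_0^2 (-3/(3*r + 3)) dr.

An antiderivative is F(r) = -log(3*r + 3).
Then F(2) - F(0) = (-log(9)) - (-log(3)) = -log(3).

-log(3)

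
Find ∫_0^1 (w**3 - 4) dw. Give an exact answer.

By the power rule, an antiderivative is F(w) = w**4/4 - 4*w.
Then F(1) - F(0) = (-15/4) - (0) = -15/4.

-15/4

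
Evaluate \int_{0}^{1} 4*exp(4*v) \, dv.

-1 + exp(4)

Let u = 4*v, so du = 4 dv. When v = 0, u = 0; when v = 1, u = 4.
The integral becomes ∫ exp(u) du from 0 to 4, with antiderivative exp(u).
Back in v: F(v) = exp(4*v).
Then F(1) - F(0) = (exp(4)) - (1) = -1 + exp(4).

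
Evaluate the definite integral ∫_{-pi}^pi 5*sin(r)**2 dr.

5*pi

Use the identity sin^2(r) = (1 - cos(2*r))/2.
An antiderivative is F(r) = 5*r/2 - 5*sin(2*r)/4.
Then F(pi) - F(-pi) = (5*pi/2) - (-5*pi/2) = 5*pi.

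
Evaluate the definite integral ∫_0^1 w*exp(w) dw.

Integrate by parts once (u = w, dv = exp(w) dw).
An antiderivative is F(w) = (w - 1)*exp(w).
Then F(1) - F(0) = (0) - (-1) = 1.

1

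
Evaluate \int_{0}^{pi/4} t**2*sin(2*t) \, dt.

-1/4 + pi/8

Integrate by parts twice (u = t^2, dv = sin(2*t) dt).
An antiderivative is F(t) = -t**2*cos(2*t)/2 + t*sin(2*t)/2 + cos(2*t)/4.
Then F(pi/4) - F(0) = (pi/8) - (1/4) = -1/4 + pi/8.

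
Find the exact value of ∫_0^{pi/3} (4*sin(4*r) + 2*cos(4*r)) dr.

An antiderivative is F(r) = sin(4*r)/2 - cos(4*r).
Then F(pi/3) - F(0) = (1/2 - sqrt(3)/4) - (-1) = 3/2 - sqrt(3)/4.

3/2 - sqrt(3)/4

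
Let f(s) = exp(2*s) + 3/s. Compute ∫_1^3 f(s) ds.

An antiderivative is F(s) = exp(2*s)/2 + 3*log(s).
Then F(3) - F(1) = (log(27) + exp(6)/2) - (exp(2)/2) = -exp(2)/2 + log(27) + exp(6)/2.

-exp(2)/2 + log(27) + exp(6)/2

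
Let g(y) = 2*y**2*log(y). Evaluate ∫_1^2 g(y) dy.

Integrate by parts once (u = ln y, dv = 2*y**2 dy).
An antiderivative is F(y) = 2*y**3*(3*log(y) - 1)/9.
Then F(2) - F(1) = (-16/9 + 16*log(2)/3) - (-2/9) = -14/9 + 16*log(2)/3.

-14/9 + 16*log(2)/3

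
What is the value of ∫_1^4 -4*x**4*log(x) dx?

4092/25 - 8192*log(2)/5

Integrate by parts once (u = ln x, dv = -4*x**4 dx).
An antiderivative is F(x) = -4*x**5*(5*log(x) - 1)/25.
Then F(4) - F(1) = (4096/25 - 8192*log(2)/5) - (4/25) = 4092/25 - 8192*log(2)/5.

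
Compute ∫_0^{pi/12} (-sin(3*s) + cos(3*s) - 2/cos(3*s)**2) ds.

An antiderivative is F(s) = sin(3*s)/3 + cos(3*s)/3 - 2*tan(3*s)/3.
Then F(pi/12) - F(0) = (-2/3 + sqrt(2)/3) - (1/3) = -1 + sqrt(2)/3.

-1 + sqrt(2)/3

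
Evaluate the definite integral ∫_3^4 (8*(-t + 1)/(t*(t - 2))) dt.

Factor the denominator: t**2 - 2*t = t(t - 2).
Partial fractions: 8*(-t + 1)/(t*(t - 2)) = -4/t - 4/(t - 2).
An antiderivative is F(t) = -4*log(t) - 4*log(t - 2).
Then F(4) - F(3) = (-12*log(2)) - (-log(81)) = -12*log(2) + 4*log(3).

-12*log(2) + 4*log(3)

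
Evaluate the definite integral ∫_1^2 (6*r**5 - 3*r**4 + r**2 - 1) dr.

686/15

By the power rule, an antiderivative is F(r) = r**6 - 3*r**5/5 + r**3/3 - r.
Then F(2) - F(1) = (682/15) - (-4/15) = 686/15.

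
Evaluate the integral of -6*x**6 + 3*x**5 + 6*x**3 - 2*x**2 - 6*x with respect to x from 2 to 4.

-244252/21

By the power rule, an antiderivative is F(x) = -6*x**7/7 + x**6/2 + 3*x**4/2 - 2*x**3/3 - 3*x**2.
Then F(4) - F(2) = (-245744/21) - (-1492/21) = -244252/21.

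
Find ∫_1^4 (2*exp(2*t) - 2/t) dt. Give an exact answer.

-exp(2) - log(16) + exp(8)

An antiderivative is F(t) = exp(2*t) - 2*log(t).
Then F(4) - F(1) = (-log(16) + exp(8)) - (exp(2)) = -exp(2) - log(16) + exp(8).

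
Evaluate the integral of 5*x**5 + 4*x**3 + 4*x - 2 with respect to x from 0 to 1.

11/6

By the power rule, an antiderivative is F(x) = 5*x**6/6 + x**4 + 2*x**2 - 2*x.
Then F(1) - F(0) = (11/6) - (0) = 11/6.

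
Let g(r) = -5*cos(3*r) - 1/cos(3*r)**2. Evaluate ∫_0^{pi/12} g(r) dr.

An antiderivative is F(r) = -5*sin(3*r)/3 - tan(3*r)/3.
Then F(pi/12) - F(0) = (-5*sqrt(2)/6 - 1/3) - (0) = -5*sqrt(2)/6 - 1/3.

-5*sqrt(2)/6 - 1/3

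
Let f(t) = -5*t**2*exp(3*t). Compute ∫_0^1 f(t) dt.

Integrate by parts twice (u = t^2, dv = -5*exp(3*t) dt).
An antiderivative is F(t) = (-45*t**2 + 30*t - 10)*exp(3*t)/27.
Then F(1) - F(0) = (-25*exp(3)/27) - (-10/27) = 10/27 - 25*exp(3)/27.

10/27 - 25*exp(3)/27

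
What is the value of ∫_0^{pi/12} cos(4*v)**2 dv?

Use the identity cos^2(4*v) = (1 + cos(8*v))/2.
An antiderivative is F(v) = v/2 + sin(8*v)/16.
Then F(pi/12) - F(0) = (sqrt(3)/32 + pi/24) - (0) = sqrt(3)/32 + pi/24.

sqrt(3)/32 + pi/24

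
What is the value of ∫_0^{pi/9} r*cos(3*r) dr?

-1/18 + sqrt(3)*pi/54

Integrate by parts once (u = r, dv = cos(3*r) dr).
An antiderivative is F(r) = r*sin(3*r)/3 + cos(3*r)/9.
Then F(pi/9) - F(0) = (1/18 + sqrt(3)*pi/54) - (1/9) = -1/18 + sqrt(3)*pi/54.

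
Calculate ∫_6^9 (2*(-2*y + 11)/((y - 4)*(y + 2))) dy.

Factor the denominator: y**2 - 2*y - 8 = (y + 2)(y - 4).
Partial fractions: 2*(-2*y + 11)/((y - 4)*(y + 2)) = -5/(y + 2) + 1/(y - 4).
An antiderivative is F(y) = log(y - 4) - 5*log(y + 2).
Then F(9) - F(6) = (-5*log(11) + log(5)) - (-14*log(2)) = -5*log(11) + log(5) + 14*log(2).

-5*log(11) + log(5) + 14*log(2)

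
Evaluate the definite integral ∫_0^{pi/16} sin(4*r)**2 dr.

-1/16 + pi/32

Use the identity sin^2(4*r) = (1 - cos(8*r))/2.
An antiderivative is F(r) = r/2 - sin(8*r)/16.
Then F(pi/16) - F(0) = (-1/16 + pi/32) - (0) = -1/16 + pi/32.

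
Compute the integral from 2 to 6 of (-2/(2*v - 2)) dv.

-log(5)

An antiderivative is F(v) = -log(2*v - 2).
Then F(6) - F(2) = (-log(10)) - (-log(2)) = -log(5).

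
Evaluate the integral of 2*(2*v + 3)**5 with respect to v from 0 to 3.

88452

Let u = 2*v + 3, so du = 2 dv. When v = 0, u = 3; when v = 3, u = 9.
The integral becomes ∫ u**5 du from 3 to 9, with antiderivative u**6/6.
Back in v: F(v) = (2*v + 3)**6/6.
Then F(3) - F(0) = (177147/2) - (243/2) = 88452.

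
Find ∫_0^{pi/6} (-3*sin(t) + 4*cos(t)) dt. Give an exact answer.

-1 + 3*sqrt(3)/2

An antiderivative is F(t) = 4*sin(t) + 3*cos(t).
Then F(pi/6) - F(0) = (2 + 3*sqrt(3)/2) - (3) = -1 + 3*sqrt(3)/2.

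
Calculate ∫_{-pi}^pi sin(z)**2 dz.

Use the identity sin^2(z) = (1 - cos(2*z))/2.
An antiderivative is F(z) = z/2 - sin(2*z)/4.
Then F(pi) - F(-pi) = (pi/2) - (-pi/2) = pi.

pi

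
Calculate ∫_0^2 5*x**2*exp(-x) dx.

Integrate by parts twice (u = x^2, dv = 5*exp(-x) dx).
An antiderivative is F(x) = (-5*x**2 - 10*x - 10)*exp(-x).
Then F(2) - F(0) = (-50*exp(-2)) - (-10) = 10 - 50*exp(-2).

10 - 50*exp(-2)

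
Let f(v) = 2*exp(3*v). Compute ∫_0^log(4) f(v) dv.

42

Let u = exp(v), so du = exp(v) dv. When v = 0, u = 1; when v = log(4), u = 4.
The integral becomes 2·∫ u**2 du from 1 to 4, with antiderivative 2*u**3/3.
Back in v: F(v) = 2*exp(3*v)/3.
Then F(log(4)) - F(0) = (128/3) - (2/3) = 42.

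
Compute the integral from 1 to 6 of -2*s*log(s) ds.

-36*log(3) - 36*log(2) + 35/2

Integrate by parts once (u = ln s, dv = -2*s ds).
An antiderivative is F(s) = -s**2*(2*log(s) - 1)/2.
Then F(6) - F(1) = (-36*log(3) - 36*log(2) + 18) - (1/2) = -36*log(3) - 36*log(2) + 35/2.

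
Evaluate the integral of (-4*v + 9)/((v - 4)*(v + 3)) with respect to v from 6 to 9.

Factor the denominator: v**2 - v - 12 = (v + 3)(v - 4).
Partial fractions: (-4*v + 9)/((v - 4)*(v + 3)) = -3/(v + 3) - 1/(v - 4).
An antiderivative is F(v) = -log(v - 4) - 3*log(v + 3).
Then F(9) - F(6) = (-6*log(2) - 3*log(3) - log(5)) - (-6*log(3) - log(2)) = -5*log(2) - log(5) + 3*log(3).

-5*log(2) - log(5) + 3*log(3)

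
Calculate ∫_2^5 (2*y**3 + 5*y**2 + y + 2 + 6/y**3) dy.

By the power rule, an antiderivative is F(y) = y**4/2 + 5*y**3/3 + y**2/2 + 2*y - 3/y**2.
Then F(5) - F(2) = (40741/75) - (319/12) = 51663/100.

51663/100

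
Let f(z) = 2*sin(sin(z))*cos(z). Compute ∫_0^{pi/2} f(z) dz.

2 - 2*cos(1)

Let u = sin(z), so du = cos(z) dz. When z = 0, u = 0; when z = pi/2, u = 1.
The integral becomes 2·∫ sin(u) du from 0 to 1, with antiderivative -2*cos(u).
Back in z: F(z) = -2*cos(sin(z)).
Then F(pi/2) - F(0) = (-2*cos(1)) - (-2) = 2 - 2*cos(1).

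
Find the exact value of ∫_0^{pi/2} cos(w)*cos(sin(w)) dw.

Let u = sin(w), so du = cos(w) dw. When w = 0, u = 0; when w = pi/2, u = 1.
The integral becomes ∫ cos(u) du from 0 to 1, with antiderivative sin(u).
Back in w: F(w) = sin(sin(w)).
Then F(pi/2) - F(0) = (sin(1)) - (0) = sin(1).

sin(1)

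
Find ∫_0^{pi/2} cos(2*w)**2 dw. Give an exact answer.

pi/4

Use the identity cos^2(2*w) = (1 + cos(4*w))/2.
An antiderivative is F(w) = w/2 + sin(4*w)/8.
Then F(pi/2) - F(0) = (pi/4) - (0) = pi/4.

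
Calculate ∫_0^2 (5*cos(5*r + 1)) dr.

sin(11) - sin(1)

Let u = 5*r + 1, so du = 5 dr. When r = 0, u = 1; when r = 2, u = 11.
The integral becomes ∫ cos(u) du from 1 to 11, with antiderivative sin(u).
Back in r: F(r) = sin(5*r + 1).
Then F(2) - F(0) = (sin(11)) - (sin(1)) = sin(11) - sin(1).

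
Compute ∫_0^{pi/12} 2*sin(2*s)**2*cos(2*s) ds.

1/24

Let u = sin(2*s), so du = 2*cos(2*s) ds. When s = 0, u = 0; when s = pi/12, u = 1/2.
The integral becomes ∫ u**2 du from 0 to 1/2, with antiderivative u**3/3.
Back in s: F(s) = sin(2*s)**3/3.
Then F(pi/12) - F(0) = (1/24) - (0) = 1/24.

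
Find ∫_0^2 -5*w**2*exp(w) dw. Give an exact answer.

Integrate by parts twice (u = w^2, dv = -5*exp(w) dw).
An antiderivative is F(w) = (-5*w**2 + 10*w - 10)*exp(w).
Then F(2) - F(0) = (-10*exp(2)) - (-10) = 10 - 10*exp(2).

10 - 10*exp(2)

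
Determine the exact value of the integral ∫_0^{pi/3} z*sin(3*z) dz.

Integrate by parts once (u = z, dv = sin(3*z) dz).
An antiderivative is F(z) = -z*cos(3*z)/3 + sin(3*z)/9.
Then F(pi/3) - F(0) = (pi/9) - (0) = pi/9.

pi/9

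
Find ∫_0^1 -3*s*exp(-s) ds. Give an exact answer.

-3 + 6*exp(-1)

Integrate by parts once (u = s, dv = -3*exp(-s) ds).
An antiderivative is F(s) = (3*s + 3)*exp(-s).
Then F(1) - F(0) = (6*exp(-1)) - (3) = -3 + 6*exp(-1).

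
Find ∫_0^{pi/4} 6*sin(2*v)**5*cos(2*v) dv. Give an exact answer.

Let u = sin(2*v), so du = 2*cos(2*v) dv. When v = 0, u = 0; when v = pi/4, u = 1.
The integral becomes 3·∫ u**5 du from 0 to 1, with antiderivative u**6/2.
Back in v: F(v) = sin(2*v)**6/2.
Then F(pi/4) - F(0) = (1/2) - (0) = 1/2.

1/2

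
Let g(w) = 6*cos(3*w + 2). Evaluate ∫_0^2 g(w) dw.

-2*sin(2) + 2*sin(8)

Let u = 3*w + 2, so du = 3 dw. When w = 0, u = 2; when w = 2, u = 8.
The integral becomes 2·∫ cos(u) du from 2 to 8, with antiderivative 2*sin(u).
Back in w: F(w) = 2*sin(3*w + 2).
Then F(2) - F(0) = (2*sin(8)) - (2*sin(2)) = -2*sin(2) + 2*sin(8).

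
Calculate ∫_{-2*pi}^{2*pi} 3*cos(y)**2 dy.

Use the identity cos^2(y) = (1 + cos(2*y))/2.
An antiderivative is F(y) = 3*y/2 + 3*sin(2*y)/4.
Then F(2*pi) - F(-2*pi) = (3*pi) - (-3*pi) = 6*pi.

6*pi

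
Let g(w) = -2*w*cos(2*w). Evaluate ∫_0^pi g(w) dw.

0

Integrate by parts once (u = w, dv = -2*cos(2*w) dw).
An antiderivative is F(w) = -w*sin(2*w) - cos(2*w)/2.
Then F(pi) - F(0) = (-1/2) - (-1/2) = 0.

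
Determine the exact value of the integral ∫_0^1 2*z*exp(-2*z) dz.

(-3 + exp(2))*exp(-2)/2

Integrate by parts once (u = z, dv = 2*exp(-2*z) dz).
An antiderivative is F(z) = (-2*z - 1)*exp(-2*z)/2.
Then F(1) - F(0) = (-3*exp(-2)/2) - (-1/2) = (-3 + exp(2))*exp(-2)/2.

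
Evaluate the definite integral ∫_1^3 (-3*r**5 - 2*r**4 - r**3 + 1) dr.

By the power rule, an antiderivative is F(r) = -r**6/2 - 2*r**5/5 - r**4/4 + r.
Then F(3) - F(1) = (-9579/20) - (-3/20) = -2394/5.

-2394/5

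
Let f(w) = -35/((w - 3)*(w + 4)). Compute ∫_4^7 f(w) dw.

Factor the denominator: w**2 + w - 12 = (w + 4)(w - 3).
Partial fractions: -35/((w - 3)*(w + 4)) = 5/(w + 4) - 5/(w - 3).
An antiderivative is F(w) = -5*log(w - 3) + 5*log(w + 4).
Then F(7) - F(4) = (-10*log(2) + 5*log(11)) - (15*log(2)) = -25*log(2) + 5*log(11).

-25*log(2) + 5*log(11)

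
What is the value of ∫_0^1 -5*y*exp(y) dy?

Integrate by parts once (u = y, dv = -5*exp(y) dy).
An antiderivative is F(y) = (-5*y + 5)*exp(y).
Then F(1) - F(0) = (0) - (5) = -5.

-5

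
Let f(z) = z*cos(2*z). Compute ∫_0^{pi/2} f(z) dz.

-1/2

Integrate by parts once (u = z, dv = cos(2*z) dz).
An antiderivative is F(z) = z*sin(2*z)/2 + cos(2*z)/4.
Then F(pi/2) - F(0) = (-1/4) - (1/4) = -1/2.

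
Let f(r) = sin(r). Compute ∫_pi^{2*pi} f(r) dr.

An antiderivative is F(r) = -cos(r).
Then F(2*pi) - F(pi) = (-1) - (1) = -2.

-2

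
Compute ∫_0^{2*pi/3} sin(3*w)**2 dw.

Use the identity sin^2(3*w) = (1 - cos(6*w))/2.
An antiderivative is F(w) = w/2 - sin(6*w)/12.
Then F(2*pi/3) - F(0) = (pi/3) - (0) = pi/3.

pi/3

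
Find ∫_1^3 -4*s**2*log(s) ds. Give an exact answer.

Integrate by parts once (u = ln s, dv = -4*s**2 ds).
An antiderivative is F(s) = -4*s**3*(3*log(s) - 1)/9.
Then F(3) - F(1) = (12 - 36*log(3)) - (4/9) = 104/9 - 36*log(3).

104/9 - 36*log(3)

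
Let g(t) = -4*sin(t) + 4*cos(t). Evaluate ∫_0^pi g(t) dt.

-8

An antiderivative is F(t) = 4*sin(t) + 4*cos(t).
Then F(pi) - F(0) = (-4) - (4) = -8.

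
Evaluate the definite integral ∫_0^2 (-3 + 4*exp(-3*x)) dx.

An antiderivative is F(x) = -3*x - 4*exp(-3*x)/3.
Then F(2) - F(0) = (-6 - 4*exp(-6)/3) - (-4/3) = -14/3 - 4*exp(-6)/3.

-14/3 - 4*exp(-6)/3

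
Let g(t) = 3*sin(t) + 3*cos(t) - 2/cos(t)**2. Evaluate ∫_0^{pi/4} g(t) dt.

An antiderivative is F(t) = 3*sin(t) - 3*cos(t) - 2*tan(t).
Then F(pi/4) - F(0) = (-2) - (-3) = 1.

1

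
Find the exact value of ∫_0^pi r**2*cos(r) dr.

Integrate by parts twice (u = r^2, dv = cos(r) dr).
An antiderivative is F(r) = r**2*sin(r) + 2*r*cos(r) - 2*sin(r).
Then F(pi) - F(0) = (-2*pi) - (0) = -2*pi.

-2*pi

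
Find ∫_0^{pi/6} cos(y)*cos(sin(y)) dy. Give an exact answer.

sin(1/2)

Let u = sin(y), so du = cos(y) dy. When y = 0, u = 0; when y = pi/6, u = 1/2.
The integral becomes ∫ cos(u) du from 0 to 1/2, with antiderivative sin(u).
Back in y: F(y) = sin(sin(y)).
Then F(pi/6) - F(0) = (sin(1/2)) - (0) = sin(1/2).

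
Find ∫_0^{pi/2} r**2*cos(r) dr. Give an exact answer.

-2 + pi**2/4

Integrate by parts twice (u = r^2, dv = cos(r) dr).
An antiderivative is F(r) = r**2*sin(r) + 2*r*cos(r) - 2*sin(r).
Then F(pi/2) - F(0) = (-2 + pi**2/4) - (0) = -2 + pi**2/4.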